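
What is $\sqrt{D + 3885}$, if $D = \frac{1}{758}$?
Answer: $\frac{\sqrt{2232181898}}{758} \approx 62.33$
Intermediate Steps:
$D = \frac{1}{758} \approx 0.0013193$
$\sqrt{D + 3885} = \sqrt{\frac{1}{758} + 3885} = \sqrt{\frac{2944831}{758}} = \frac{\sqrt{2232181898}}{758}$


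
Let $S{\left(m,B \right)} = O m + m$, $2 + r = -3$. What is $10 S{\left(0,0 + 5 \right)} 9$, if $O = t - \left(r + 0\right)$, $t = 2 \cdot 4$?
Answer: $0$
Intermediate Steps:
$r = -5$ ($r = -2 - 3 = -5$)
$t = 8$
$O = 13$ ($O = 8 - \left(-5 + 0\right) = 8 - -5 = 8 + 5 = 13$)
$S{\left(m,B \right)} = 14 m$ ($S{\left(m,B \right)} = 13 m + m = 14 m$)
$10 S{\left(0,0 + 5 \right)} 9 = 10 \cdot 14 \cdot 0 \cdot 9 = 10 \cdot 0 \cdot 9 = 0 \cdot 9 = 0$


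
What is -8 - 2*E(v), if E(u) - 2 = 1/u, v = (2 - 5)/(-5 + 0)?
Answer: -46/3 ≈ -15.333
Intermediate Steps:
v = ⅗ (v = -3/(-5) = -3*(-⅕) = ⅗ ≈ 0.60000)
E(u) = 2 + 1/u
-8 - 2*E(v) = -8 - 2*(2 + 1/(⅗)) = -8 - 2*(2 + 5/3) = -8 - 2*11/3 = -8 - 22/3 = -46/3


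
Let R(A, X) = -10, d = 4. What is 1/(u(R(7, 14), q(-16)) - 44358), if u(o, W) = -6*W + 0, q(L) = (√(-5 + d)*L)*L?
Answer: -7393/328331910 + 128*I/164165955 ≈ -2.2517e-5 + 7.797e-7*I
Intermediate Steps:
q(L) = I*L² (q(L) = (√(-5 + 4)*L)*L = (√(-1)*L)*L = (I*L)*L = I*L²)
u(o, W) = -6*W
1/(u(R(7, 14), q(-16)) - 44358) = 1/(-6*I*(-16)² - 44358) = 1/(-6*I*256 - 44358) = 1/(-1536*I - 44358) = 1/(-44358 - 1536*I) = (-44358 + 1536*I)/1969991460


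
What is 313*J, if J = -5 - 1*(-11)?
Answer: 1878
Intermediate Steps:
J = 6 (J = -5 + 11 = 6)
313*J = 313*6 = 1878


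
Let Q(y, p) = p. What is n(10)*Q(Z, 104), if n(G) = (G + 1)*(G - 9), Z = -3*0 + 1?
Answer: 1144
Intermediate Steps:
Z = 1 (Z = 0 + 1 = 1)
n(G) = (1 + G)*(-9 + G)
n(10)*Q(Z, 104) = (-9 + 10**2 - 8*10)*104 = (-9 + 100 - 80)*104 = 11*104 = 1144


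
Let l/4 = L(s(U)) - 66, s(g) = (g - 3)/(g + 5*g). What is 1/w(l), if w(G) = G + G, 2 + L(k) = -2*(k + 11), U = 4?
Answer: -3/2162 ≈ -0.0013876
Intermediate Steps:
s(g) = (-3 + g)/(6*g) (s(g) = (-3 + g)/((6*g)) = (-3 + g)*(1/(6*g)) = (-3 + g)/(6*g))
L(k) = -24 - 2*k (L(k) = -2 - 2*(k + 11) = -2 - 2*(11 + k) = -2 + (-22 - 2*k) = -24 - 2*k)
l = -1081/3 (l = 4*((-24 - (-3 + 4)/(3*4)) - 66) = 4*((-24 - 1/(3*4)) - 66) = 4*((-24 - 2*1/24) - 66) = 4*((-24 - 1/12) - 66) = 4*(-289/12 - 66) = 4*(-1081/12) = -1081/3 ≈ -360.33)
w(G) = 2*G
1/w(l) = 1/(2*(-1081/3)) = 1/(-2162/3) = -3/2162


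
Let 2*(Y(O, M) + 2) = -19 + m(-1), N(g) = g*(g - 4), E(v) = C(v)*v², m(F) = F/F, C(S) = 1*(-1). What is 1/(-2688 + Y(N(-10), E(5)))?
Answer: -1/2699 ≈ -0.00037051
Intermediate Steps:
C(S) = -1
m(F) = 1
E(v) = -v²
N(g) = g*(-4 + g)
Y(O, M) = -11 (Y(O, M) = -2 + (-19 + 1)/2 = -2 + (½)*(-18) = -2 - 9 = -11)
1/(-2688 + Y(N(-10), E(5))) = 1/(-2688 - 11) = 1/(-2699) = -1/2699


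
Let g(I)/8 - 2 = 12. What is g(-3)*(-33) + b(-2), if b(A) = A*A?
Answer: -3692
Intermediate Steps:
b(A) = A²
g(I) = 112 (g(I) = 16 + 8*12 = 16 + 96 = 112)
g(-3)*(-33) + b(-2) = 112*(-33) + (-2)² = -3696 + 4 = -3692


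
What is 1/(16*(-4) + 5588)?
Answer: 1/5524 ≈ 0.00018103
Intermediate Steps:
1/(16*(-4) + 5588) = 1/(-64 + 5588) = 1/5524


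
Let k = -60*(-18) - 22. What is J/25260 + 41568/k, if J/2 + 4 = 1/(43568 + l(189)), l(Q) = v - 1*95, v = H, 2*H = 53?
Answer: 3806203408209/96877301455 ≈ 39.289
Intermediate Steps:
H = 53/2 (H = (½)*53 = 53/2 ≈ 26.500)
k = 1058 (k = 1080 - 22 = 1058)
v = 53/2 ≈ 26.500
l(Q) = -137/2 (l(Q) = 53/2 - 1*95 = 53/2 - 95 = -137/2)
J = -695988/86999 (J = -8 + 2/(43568 - 137/2) = -8 + 2/(86999/2) = -8 + 2*(2/86999) = -8 + 4/86999 = -695988/86999 ≈ -8.0000)
J/25260 + 41568/k = -695988/86999/25260 + 41568/1058 = -695988/86999*1/25260 + 41568*(1/1058) = -57999/183132895 + 20784/529 = 3806203408209/96877301455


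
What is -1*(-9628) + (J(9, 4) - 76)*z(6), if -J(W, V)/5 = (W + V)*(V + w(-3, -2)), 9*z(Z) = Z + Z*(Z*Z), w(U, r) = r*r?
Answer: -15220/3 ≈ -5073.3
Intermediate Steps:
w(U, r) = r**2
z(Z) = Z/9 + Z**3/9 (z(Z) = (Z + Z*(Z*Z))/9 = (Z + Z*Z**2)/9 = (Z + Z**3)/9 = Z/9 + Z**3/9)
J(W, V) = -5*(4 + V)*(V + W) (J(W, V) = -5*(W + V)*(V + (-2)**2) = -5*(V + W)*(V + 4) = -5*(V + W)*(4 + V) = -5*(4 + V)*(V + W))
-1*(-9628) + (J(9, 4) - 76)*z(6) = -1*(-9628) + ((-20*4 - 20*9 - 5*4**2 - 5*4*9) - 76)*((1/9)*6*(1 + 6**2)) = 9628 + ((-80 - 180 - 5*16 - 180) - 76)*((1/9)*6*(1 + 36)) = 9628 + ((-80 - 180 - 80 - 180) - 76)*((1/9)*6*37) = 9628 + (-520 - 76)*(74/3) = 9628 - 596*74/3 = 9628 - 44104/3 = -15220/3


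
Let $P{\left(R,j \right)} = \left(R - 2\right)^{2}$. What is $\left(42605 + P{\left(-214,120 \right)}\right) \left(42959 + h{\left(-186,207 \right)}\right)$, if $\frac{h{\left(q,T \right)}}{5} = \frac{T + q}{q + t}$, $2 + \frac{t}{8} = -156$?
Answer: $\frac{1112021482229}{290} \approx 3.8346 \cdot 10^{9}$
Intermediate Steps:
$t = -1264$ ($t = -16 + 8 \left(-156\right) = -16 - 1248 = -1264$)
$P{\left(R,j \right)} = \left(-2 + R\right)^{2}$
$h{\left(q,T \right)} = \frac{5 \left(T + q\right)}{-1264 + q}$ ($h{\left(q,T \right)} = 5 \frac{T + q}{q - 1264} = 5 \frac{T + q}{-1264 + q} = \frac{5 \left(T + q\right)}{-1264 + q}$)
$\left(42605 + P{\left(-214,120 \right)}\right) \left(42959 + h{\left(-186,207 \right)}\right) = \left(42605 + \left(-2 - 214\right)^{2}\right) \left(42959 + \frac{5 \left(207 - 186\right)}{-1264 - 186}\right) = \left(42605 + \left(-216\right)^{2}\right) \left(42959 + 5 \frac{1}{-1450} \cdot 21\right) = \left(42605 + 46656\right) \left(42959 + 5 \left(- \frac{1}{1450}\right) 21\right) = 89261 \left(42959 - \frac{21}{290}\right) = 89261 \cdot \frac{12458089}{290} = \frac{1112021482229}{290}$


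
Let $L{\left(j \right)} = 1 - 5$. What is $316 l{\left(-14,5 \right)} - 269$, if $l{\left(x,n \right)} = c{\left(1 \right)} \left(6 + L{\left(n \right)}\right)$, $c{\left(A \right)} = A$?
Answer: $363$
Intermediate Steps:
$L{\left(j \right)} = -4$
$l{\left(x,n \right)} = 2$ ($l{\left(x,n \right)} = 1 \left(6 - 4\right) = 1 \cdot 2 = 2$)
$316 l{\left(-14,5 \right)} - 269 = 316 \cdot 2 - 269 = 632 - 269 = 363$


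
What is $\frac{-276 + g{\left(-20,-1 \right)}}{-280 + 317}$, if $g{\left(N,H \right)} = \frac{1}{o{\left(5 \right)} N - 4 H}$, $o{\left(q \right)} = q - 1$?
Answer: $- \frac{20977}{2812} \approx -7.4598$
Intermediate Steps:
$o{\left(q \right)} = -1 + q$
$g{\left(N,H \right)} = \frac{1}{- 4 H + 4 N}$ ($g{\left(N,H \right)} = \frac{1}{\left(-1 + 5\right) N - 4 H} = \frac{1}{4 N - 4 H} = \frac{1}{- 4 H + 4 N}$)
$\frac{-276 + g{\left(-20,-1 \right)}}{-280 + 317} = \frac{-276 - \frac{1}{\left(-4\right) \left(-20\right) + 4 \left(-1\right)}}{-280 + 317} = \frac{-276 - \frac{1}{80 - 4}}{37} = \left(-276 - \frac{1}{76}\right) \frac{1}{37} = \left(- \frac{20977}{76}\right) \frac{1}{37} = - \frac{20977}{2812}$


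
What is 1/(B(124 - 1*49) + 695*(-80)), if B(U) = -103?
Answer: -1/55703 ≈ -1.7952e-5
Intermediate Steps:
1/(B(124 - 1*49) + 695*(-80)) = 1/(-103 + 695*(-80)) = 1/(-103 - 55600) = 1/(-55703) = -1/55703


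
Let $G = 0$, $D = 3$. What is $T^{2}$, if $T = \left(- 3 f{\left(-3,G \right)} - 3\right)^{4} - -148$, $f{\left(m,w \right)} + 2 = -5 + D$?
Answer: $45010681$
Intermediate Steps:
$f{\left(m,w \right)} = -4$ ($f{\left(m,w \right)} = -2 + \left(-5 + 3\right) = -2 - 2 = -4$)
$T = 6709$ ($T = \left(\left(-3\right) \left(-4\right) - 3\right)^{4} - -148 = \left(12 - 3\right)^{4} + 148 = 9^{4} + 148 = 6561 + 148 = 6709$)
$T^{2} = 6709^{2} = 45010681$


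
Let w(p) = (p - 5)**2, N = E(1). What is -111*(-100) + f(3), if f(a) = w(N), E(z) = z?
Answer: 11116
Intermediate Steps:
N = 1
w(p) = (-5 + p)**2
f(a) = 16 (f(a) = (-5 + 1)**2 = (-4)**2 = 16)
-111*(-100) + f(3) = -111*(-100) + 16 = 11100 + 16 = 11116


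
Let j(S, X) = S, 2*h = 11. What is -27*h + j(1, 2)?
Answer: -295/2 ≈ -147.50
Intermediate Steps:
h = 11/2 (h = (1/2)*11 = 11/2 ≈ 5.5000)
-27*h + j(1, 2) = -27*11/2 + 1 = -297/2 + 1 = -295/2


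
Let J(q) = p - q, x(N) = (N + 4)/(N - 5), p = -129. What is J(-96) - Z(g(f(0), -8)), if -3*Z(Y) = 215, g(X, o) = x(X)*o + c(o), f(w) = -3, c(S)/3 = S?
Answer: 116/3 ≈ 38.667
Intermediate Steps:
c(S) = 3*S
x(N) = (4 + N)/(-5 + N)
g(X, o) = 3*o + o*(4 + X)/(-5 + X) (g(X, o) = ((4 + X)/(-5 + X))*o + 3*o = o*(4 + X)/(-5 + X) + 3*o = 3*o + o*(4 + X)/(-5 + X))
J(q) = -129 - q
Z(Y) = -215/3 (Z(Y) = -⅓*215 = -215/3)
J(-96) - Z(g(f(0), -8)) = (-129 - 1*(-96)) - 1*(-215/3) = (-129 + 96) + 215/3 = -33 + 215/3 = 116/3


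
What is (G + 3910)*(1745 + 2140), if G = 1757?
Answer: 22016295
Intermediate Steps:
(G + 3910)*(1745 + 2140) = (1757 + 3910)*(1745 + 2140) = 5667*3885 = 22016295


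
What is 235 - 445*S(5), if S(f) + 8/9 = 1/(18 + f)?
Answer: 126520/207 ≈ 611.21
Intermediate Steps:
S(f) = -8/9 + 1/(18 + f)
235 - 445*S(5) = 235 - 445*(-135 - 8*5)/(9*(18 + 5)) = 235 - 445*(-135 - 40)/(9*23) = 235 - 445*(-175)/(9*23) = 235 - 445*(-175/207) = 235 + 77875/207 = 126520/207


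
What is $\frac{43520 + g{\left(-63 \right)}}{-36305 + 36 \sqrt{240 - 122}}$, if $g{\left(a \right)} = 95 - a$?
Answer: $- \frac{1585729790}{1317900097} - \frac{1572408 \sqrt{118}}{1317900097} \approx -1.2162$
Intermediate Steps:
$\frac{43520 + g{\left(-63 \right)}}{-36305 + 36 \sqrt{240 - 122}} = \frac{43520 + \left(95 - -63\right)}{-36305 + 36 \sqrt{240 - 122}} = \frac{43520 + \left(95 + 63\right)}{-36305 + 36 \sqrt{118}} = \frac{43520 + 158}{-36305 + 36 \sqrt{118}} = \frac{43678}{-36305 + 36 \sqrt{118}}$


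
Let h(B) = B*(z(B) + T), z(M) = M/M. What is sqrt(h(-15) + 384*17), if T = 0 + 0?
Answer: sqrt(6513) ≈ 80.703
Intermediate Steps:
z(M) = 1
T = 0
h(B) = B (h(B) = B*(1 + 0) = B*1 = B)
sqrt(h(-15) + 384*17) = sqrt(-15 + 384*17) = sqrt(-15 + 6528) = sqrt(6513)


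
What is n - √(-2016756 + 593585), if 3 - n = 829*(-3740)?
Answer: 3100463 - I*√1423171 ≈ 3.1005e+6 - 1193.0*I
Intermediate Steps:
n = 3100463 (n = 3 - 829*(-3740) = 3 - 1*(-3100460) = 3 + 3100460 = 3100463)
n - √(-2016756 + 593585) = 3100463 - √(-2016756 + 593585) = 3100463 - √(-1423171) = 3100463 - I*√1423171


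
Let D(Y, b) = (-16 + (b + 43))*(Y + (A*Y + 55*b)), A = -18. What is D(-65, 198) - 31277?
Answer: 2667598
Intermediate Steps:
D(Y, b) = (27 + b)*(-17*Y + 55*b) (D(Y, b) = (-16 + (b + 43))*(Y + (-18*Y + 55*b)) = (-16 + (43 + b))*(-17*Y + 55*b) = (27 + b)*(-17*Y + 55*b))
D(-65, 198) - 31277 = (-459*(-65) + 55*198² + 1485*198 - 17*(-65)*198) - 31277 = (29835 + 55*39204 + 294030 + 218790) - 31277 = (29835 + 2156220 + 294030 + 218790) - 31277 = 2698875 - 31277 = 2667598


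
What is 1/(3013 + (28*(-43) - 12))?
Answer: 1/1797 ≈ 0.00055648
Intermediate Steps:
1/(3013 + (28*(-43) - 12)) = 1/(3013 + (-1204 - 12)) = 1/(3013 - 1216) = 1/1797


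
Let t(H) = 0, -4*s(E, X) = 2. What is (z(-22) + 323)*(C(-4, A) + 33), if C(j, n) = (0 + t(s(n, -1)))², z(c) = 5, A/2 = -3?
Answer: 10824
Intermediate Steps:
A = -6 (A = 2*(-3) = -6)
s(E, X) = -½ (s(E, X) = -¼*2 = -½)
C(j, n) = 0 (C(j, n) = (0 + 0)² = 0² = 0)
(z(-22) + 323)*(C(-4, A) + 33) = (5 + 323)*(0 + 33) = 328*33 = 10824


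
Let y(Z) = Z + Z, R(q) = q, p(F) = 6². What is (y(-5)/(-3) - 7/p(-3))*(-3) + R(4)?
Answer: -65/12 ≈ -5.4167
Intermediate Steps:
p(F) = 36
y(Z) = 2*Z
(y(-5)/(-3) - 7/p(-3))*(-3) + R(4) = ((2*(-5))/(-3) - 7/36)*(-3) + 4 = (-10*(-⅓) - 7*1/36)*(-3) + 4 = (10/3 - 7/36)*(-3) + 4 = (113/36)*(-3) + 4 = -113/12 + 4 = -65/12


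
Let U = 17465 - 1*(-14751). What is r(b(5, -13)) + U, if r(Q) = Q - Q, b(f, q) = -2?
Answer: 32216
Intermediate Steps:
r(Q) = 0
U = 32216 (U = 17465 + 14751 = 32216)
r(b(5, -13)) + U = 0 + 32216 = 32216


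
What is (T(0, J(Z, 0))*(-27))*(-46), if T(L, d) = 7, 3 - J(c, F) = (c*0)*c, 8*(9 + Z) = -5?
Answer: 8694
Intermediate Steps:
Z = -77/8 (Z = -9 + (⅛)*(-5) = -9 - 5/8 = -77/8 ≈ -9.6250)
J(c, F) = 3 (J(c, F) = 3 - c*0*c = 3 - 0*c = 3 - 1*0 = 3 + 0 = 3)
(T(0, J(Z, 0))*(-27))*(-46) = (7*(-27))*(-46) = -189*(-46) = 8694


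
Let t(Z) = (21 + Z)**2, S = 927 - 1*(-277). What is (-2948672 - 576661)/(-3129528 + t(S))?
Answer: 3525333/1628903 ≈ 2.1642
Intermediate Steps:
S = 1204 (S = 927 + 277 = 1204)
(-2948672 - 576661)/(-3129528 + t(S)) = (-2948672 - 576661)/(-3129528 + (21 + 1204)**2) = -3525333/(-3129528 + 1225**2) = -3525333/(-3129528 + 1500625) = -3525333/(-1628903) = -3525333*(-1/1628903) = 3525333/1628903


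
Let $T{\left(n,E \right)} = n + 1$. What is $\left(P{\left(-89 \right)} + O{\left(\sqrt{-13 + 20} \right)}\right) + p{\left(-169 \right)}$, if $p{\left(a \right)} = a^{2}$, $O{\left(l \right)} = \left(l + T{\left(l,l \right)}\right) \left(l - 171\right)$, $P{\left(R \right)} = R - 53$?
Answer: $28262 - 341 \sqrt{7} \approx 27360.0$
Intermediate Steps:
$T{\left(n,E \right)} = 1 + n$
$P{\left(R \right)} = -53 + R$ ($P{\left(R \right)} = R - 53 = -53 + R$)
$O{\left(l \right)} = \left(1 + 2 l\right) \left(-171 + l\right)$ ($O{\left(l \right)} = \left(l + \left(1 + l\right)\right) \left(l - 171\right) = \left(1 + 2 l\right) \left(-171 + l\right)$)
$\left(P{\left(-89 \right)} + O{\left(\sqrt{-13 + 20} \right)}\right) + p{\left(-169 \right)} = \left(\left(-53 - 89\right) - \left(171 - 14 + 341 \sqrt{-13 + 20}\right)\right) + \left(-169\right)^{2} = \left(-142 - \left(171 - 14 + 341 \sqrt{7}\right)\right) + 28561 = \left(-142 - \left(157 + 341 \sqrt{7}\right)\right) + 28561 = \left(-299 - 341 \sqrt{7}\right) + 28561 = 28262 - 341 \sqrt{7}$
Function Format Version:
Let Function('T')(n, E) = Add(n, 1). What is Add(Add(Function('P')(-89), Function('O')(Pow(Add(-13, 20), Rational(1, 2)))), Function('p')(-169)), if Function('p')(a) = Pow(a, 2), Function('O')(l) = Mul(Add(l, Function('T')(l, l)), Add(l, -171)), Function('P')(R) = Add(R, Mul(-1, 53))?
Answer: Add(28262, Mul(-341, Pow(7, Rational(1, 2)))) ≈ 27360.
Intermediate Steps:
Function('T')(n, E) = Add(1, n)
Function('P')(R) = Add(-53, R) (Function('P')(R) = Add(R, -53) = Add(-53, R))
Function('O')(l) = Mul(Add(1, Mul(2, l)), Add(-171, l)) (Function('O')(l) = Mul(Add(l, Add(1, l)), Add(l, -171)) = Mul(Add(1, Mul(2, l)), Add(-171, l)))
Add(Add(Function('P')(-89), Function('O')(Pow(Add(-13, 20), Rational(1, 2)))), Function('p')(-169)) = Add(Add(Add(-53, -89), Add(-171, Mul(-341, Pow(Add(-13, 20), Rational(1, 2))), Mul(2, Pow(Pow(Add(-13, 20), Rational(1, 2)), 2)))), Pow(-169, 2)) = Add(Add(-142, Add(-171, Mul(-341, Pow(7, Rational(1, 2))), Mul(2, Pow(Pow(7, Rational(1, 2)), 2)))), 28561) = Add(Add(-142, Add(-171, Mul(-341, Pow(7, Rational(1, 2))), Mul(2, 7))), 28561) = Add(Add(-142, Add(-171, Mul(-341, Pow(7, Rational(1, 2))), 14)), 28561) = Add(Add(-142, Add(-157, Mul(-341, Pow(7, Rational(1, 2))))), 28561) = Add(Add(-299, Mul(-341, Pow(7, Rational(1, 2)))), 28561) = Add(28262, Mul(-341, Pow(7, Rational(1, 2))))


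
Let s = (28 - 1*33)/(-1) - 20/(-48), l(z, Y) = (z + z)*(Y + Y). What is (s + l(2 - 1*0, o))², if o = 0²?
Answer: 4225/144 ≈ 29.340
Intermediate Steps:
o = 0
l(z, Y) = 4*Y*z (l(z, Y) = (2*z)*(2*Y) = 4*Y*z)
s = 65/12 (s = (28 - 33)*(-1) - 20*(-1/48) = -5*(-1) + 5/12 = 5 + 5/12 = 65/12 ≈ 5.4167)
(s + l(2 - 1*0, o))² = (65/12 + 4*0*(2 - 1*0))² = (65/12 + 4*0*(2 + 0))² = (65/12 + 4*0*2)² = (65/12 + 0)² = (65/12)² = 4225/144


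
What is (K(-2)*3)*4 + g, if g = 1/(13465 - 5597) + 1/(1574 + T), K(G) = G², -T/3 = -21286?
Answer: 6177846037/128704744 ≈ 48.000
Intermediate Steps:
T = 63858 (T = -3*(-21286) = 63858)
g = 18325/128704744 (g = 1/(13465 - 5597) + 1/(1574 + 63858) = 1/7868 + 1/65432 = 18325/128704744 ≈ 0.00014238)
(K(-2)*3)*4 + g = ((-2)²*3)*4 + 18325/128704744 = (4*3)*4 + 18325/128704744 = 12*4 + 18325/128704744 = 48 + 18325/128704744 = 6177846037/128704744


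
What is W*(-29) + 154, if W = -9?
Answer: 415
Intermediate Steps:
W*(-29) + 154 = -9*(-29) + 154 = 261 + 154 = 415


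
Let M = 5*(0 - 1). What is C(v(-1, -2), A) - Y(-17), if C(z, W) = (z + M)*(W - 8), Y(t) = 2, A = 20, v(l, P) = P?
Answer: -86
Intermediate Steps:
M = -5 (M = 5*(-1) = -5)
C(z, W) = (-8 + W)*(-5 + z) (C(z, W) = (z - 5)*(W - 8) = (-5 + z)*(-8 + W) = (-8 + W)*(-5 + z))
C(v(-1, -2), A) - Y(-17) = (40 - 8*(-2) - 5*20 + 20*(-2)) - 1*2 = (40 + 16 - 100 - 40) - 2 = -84 - 2 = -86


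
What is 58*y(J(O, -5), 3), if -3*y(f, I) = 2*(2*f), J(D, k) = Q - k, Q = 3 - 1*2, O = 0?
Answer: -464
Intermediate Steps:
Q = 1 (Q = 3 - 2 = 1)
J(D, k) = 1 - k
y(f, I) = -4*f/3 (y(f, I) = -2*2*f/3 = -4*f/3)
58*y(J(O, -5), 3) = 58*(-4*(1 - 1*(-5))/3) = 58*(-4*(1 + 5)/3) = 58*(-4/3*6) = 58*(-8) = -464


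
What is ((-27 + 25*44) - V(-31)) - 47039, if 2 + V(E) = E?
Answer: -45933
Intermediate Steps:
V(E) = -2 + E
((-27 + 25*44) - V(-31)) - 47039 = ((-27 + 25*44) - (-2 - 31)) - 47039 = ((-27 + 1100) - 1*(-33)) - 47039 = (1073 + 33) - 47039 = 1106 - 47039 = -45933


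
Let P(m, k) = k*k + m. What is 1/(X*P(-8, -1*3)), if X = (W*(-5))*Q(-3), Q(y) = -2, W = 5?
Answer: 1/50 ≈ 0.020000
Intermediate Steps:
P(m, k) = m + k**2 (P(m, k) = k**2 + m = m + k**2)
X = 50 (X = (5*(-5))*(-2) = -25*(-2) = 50)
1/(X*P(-8, -1*3)) = 1/(50*(-8 + (-1*3)**2)) = 1/(50*(-8 + (-3)**2)) = 1/(50*(-8 + 9)) = 1/(50*1) = 1/50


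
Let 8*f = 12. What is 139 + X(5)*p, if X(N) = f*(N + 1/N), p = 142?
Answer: 6233/5 ≈ 1246.6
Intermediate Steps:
f = 3/2 (f = (⅛)*12 = 3/2 ≈ 1.5000)
X(N) = 3*N/2 + 3/(2*N) (X(N) = 3*(N + 1/N)/2 = 3*N/2 + 3/(2*N))
139 + X(5)*p = 139 + ((3/2)*(1 + 5²)/5)*142 = 139 + ((3/2)*(⅕)*(1 + 25))*142 = 139 + ((3/2)*(⅕)*26)*142 = 139 + (39/5)*142 = 139 + 5538/5 = 6233/5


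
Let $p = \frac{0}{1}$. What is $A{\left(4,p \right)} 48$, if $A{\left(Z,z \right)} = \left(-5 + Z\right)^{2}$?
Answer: $48$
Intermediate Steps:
$p = 0$ ($p = 0 \cdot 1 = 0$)
$A{\left(4,p \right)} 48 = \left(-5 + 4\right)^{2} \cdot 48 = \left(-1\right)^{2} \cdot 48 = 1 \cdot 48 = 48$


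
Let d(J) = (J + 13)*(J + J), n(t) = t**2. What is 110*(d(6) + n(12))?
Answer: 40920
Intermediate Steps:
d(J) = 2*J*(13 + J) (d(J) = (13 + J)*(2*J) = 2*J*(13 + J))
110*(d(6) + n(12)) = 110*(2*6*(13 + 6) + 12**2) = 110*(2*6*19 + 144) = 110*(228 + 144) = 110*372 = 40920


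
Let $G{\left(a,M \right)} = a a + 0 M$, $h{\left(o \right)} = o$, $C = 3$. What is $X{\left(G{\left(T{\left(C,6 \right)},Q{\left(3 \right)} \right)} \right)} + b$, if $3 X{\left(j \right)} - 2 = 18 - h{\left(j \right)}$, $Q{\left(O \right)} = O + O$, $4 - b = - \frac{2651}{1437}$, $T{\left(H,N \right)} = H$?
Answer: $\frac{4556}{479} \approx 9.5115$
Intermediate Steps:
$b = \frac{8399}{1437}$ ($b = 4 - - \frac{2651}{1437} = 4 + \frac{2651}{1437} = \frac{8399}{1437} \approx 5.8448$)
$Q{\left(O \right)} = 2 O$
$G{\left(a,M \right)} = a^{2}$ ($G{\left(a,M \right)} = a^{2} + 0 = a^{2}$)
$X{\left(j \right)} = \frac{20}{3} - \frac{j}{3}$ ($X{\left(j \right)} = \frac{2}{3} + \frac{18 - j}{3} = \frac{2}{3} - \left(-6 + \frac{j}{3}\right) = \frac{20}{3} - \frac{j}{3}$)
$X{\left(G{\left(T{\left(C,6 \right)},Q{\left(3 \right)} \right)} \right)} + b = \left(\frac{20}{3} - \frac{3^{2}}{3}\right) + \frac{8399}{1437} = \left(\frac{20}{3} - 3\right) + \frac{8399}{1437} = \frac{11}{3} + \frac{8399}{1437} = \frac{4556}{479}$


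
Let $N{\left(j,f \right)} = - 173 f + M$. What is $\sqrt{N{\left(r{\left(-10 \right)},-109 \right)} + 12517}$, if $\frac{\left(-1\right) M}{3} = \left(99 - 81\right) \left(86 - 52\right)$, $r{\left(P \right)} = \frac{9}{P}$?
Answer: $3 \sqrt{3282} \approx 171.87$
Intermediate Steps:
$M = -1836$ ($M = - 3 \left(99 - 81\right) \left(86 - 52\right) = - 3 \cdot 18 \cdot 34 = \left(-3\right) 612 = -1836$)
$N{\left(j,f \right)} = -1836 - 173 f$ ($N{\left(j,f \right)} = - 173 f - 1836 = -1836 - 173 f$)
$\sqrt{N{\left(r{\left(-10 \right)},-109 \right)} + 12517} = \sqrt{\left(-1836 - -18857\right) + 12517} = \sqrt{\left(-1836 + 18857\right) + 12517} = \sqrt{17021 + 12517} = \sqrt{29538} = 3 \sqrt{3282}$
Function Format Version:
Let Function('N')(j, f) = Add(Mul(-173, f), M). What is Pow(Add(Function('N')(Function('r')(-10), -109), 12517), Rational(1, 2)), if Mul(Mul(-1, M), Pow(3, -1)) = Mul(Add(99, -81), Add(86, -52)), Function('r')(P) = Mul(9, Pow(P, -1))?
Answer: Mul(3, Pow(3282, Rational(1, 2))) ≈ 171.87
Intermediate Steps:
M = -1836 (M = Mul(-3, Mul(Add(99, -81), Add(86, -52))) = Mul(-3, Mul(18, 34)) = Mul(-3, 612) = -1836)
Function('N')(j, f) = Add(-1836, Mul(-173, f)) (Function('N')(j, f) = Add(Mul(-173, f), -1836) = Add(-1836, Mul(-173, f)))
Pow(Add(Function('N')(Function('r')(-10), -109), 12517), Rational(1, 2)) = Pow(Add(Add(-1836, Mul(-173, -109)), 12517), Rational(1, 2)) = Pow(Add(Add(-1836, 18857), 12517), Rational(1, 2)) = Pow(Add(17021, 12517), Rational(1, 2)) = Pow(29538, Rational(1, 2)) = Mul(3, Pow(3282, Rational(1, 2)))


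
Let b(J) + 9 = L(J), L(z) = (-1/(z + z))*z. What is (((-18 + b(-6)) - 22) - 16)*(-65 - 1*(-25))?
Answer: 2620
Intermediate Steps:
L(z) = -½ (L(z) = (-1/(2*z))*z = -½)
b(J) = -19/2 (b(J) = -9 - ½ = -19/2)
(((-18 + b(-6)) - 22) - 16)*(-65 - 1*(-25)) = (((-18 - 19/2) - 22) - 16)*(-65 - 1*(-25)) = ((-55/2 - 22) - 16)*(-65 + 25) = (-99/2 - 16)*(-40) = -131/2*(-40) = 2620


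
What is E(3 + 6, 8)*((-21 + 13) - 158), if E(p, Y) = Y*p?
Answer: -11952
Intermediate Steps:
E(3 + 6, 8)*((-21 + 13) - 158) = (8*(3 + 6))*((-21 + 13) - 158) = (8*9)*(-8 - 158) = 72*(-166) = -11952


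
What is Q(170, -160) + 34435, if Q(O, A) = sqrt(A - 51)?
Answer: 34435 + I*sqrt(211) ≈ 34435.0 + 14.526*I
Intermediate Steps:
Q(O, A) = sqrt(-51 + A)
Q(170, -160) + 34435 = sqrt(-51 - 160) + 34435 = sqrt(-211) + 34435 = I*sqrt(211) + 34435 = 34435 + I*sqrt(211)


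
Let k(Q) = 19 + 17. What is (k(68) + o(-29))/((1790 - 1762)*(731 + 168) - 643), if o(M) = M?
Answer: 7/24529 ≈ 0.00028538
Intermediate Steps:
k(Q) = 36
(k(68) + o(-29))/((1790 - 1762)*(731 + 168) - 643) = (36 - 29)/((1790 - 1762)*(731 + 168) - 643) = 7/(28*899 - 643) = 7/(25172 - 643) = 7/24529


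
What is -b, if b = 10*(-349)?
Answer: 3490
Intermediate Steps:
b = -3490
-b = -1*(-3490) = 3490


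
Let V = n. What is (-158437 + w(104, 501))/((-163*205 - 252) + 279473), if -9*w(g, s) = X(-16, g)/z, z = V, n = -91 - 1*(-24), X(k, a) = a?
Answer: -95537407/148221018 ≈ -0.64456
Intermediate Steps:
n = -67 (n = -91 + 24 = -67)
V = -67
z = -67
w(g, s) = g/603 (w(g, s) = -g/(9*(-67)) = -g*(-1)/(9*67) = -(-1)*g/603 = g/603)
(-158437 + w(104, 501))/((-163*205 - 252) + 279473) = (-158437 + (1/603)*104)/((-163*205 - 252) + 279473) = (-158437 + 104/603)/((-33415 - 252) + 279473) = -95537407/(603*(-33667 + 279473)) = -95537407/603/245806 = -95537407/603*1/245806 = -95537407/148221018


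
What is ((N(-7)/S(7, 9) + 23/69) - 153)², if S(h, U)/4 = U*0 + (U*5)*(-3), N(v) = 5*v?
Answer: 271623361/11664 ≈ 23287.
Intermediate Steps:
S(h, U) = -60*U (S(h, U) = 4*(U*0 + (U*5)*(-3)) = 4*(0 + (5*U)*(-3)) = 4*(0 - 15*U) = 4*(-15*U) = -60*U)
((N(-7)/S(7, 9) + 23/69) - 153)² = (((5*(-7))/((-60*9)) + 23/69) - 153)² = ((-35/(-540) + 23*(1/69)) - 153)² = ((-35*(-1/540) + ⅓) - 153)² = ((7/108 + ⅓) - 153)² = (43/108 - 153)² = (-16481/108)² = 271623361/11664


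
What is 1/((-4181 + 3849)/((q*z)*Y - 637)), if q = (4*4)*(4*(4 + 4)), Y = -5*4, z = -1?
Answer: -9603/332 ≈ -28.925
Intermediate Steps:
Y = -20
q = 512 (q = 16*(4*8) = 16*32 = 512)
1/((-4181 + 3849)/((q*z)*Y - 637)) = 1/((-4181 + 3849)/((512*(-1))*(-20) - 637)) = 1/(-332/(-512*(-20) - 637)) = 1/(-332/(10240 - 637)) = 1/(-332/9603) = -9603/332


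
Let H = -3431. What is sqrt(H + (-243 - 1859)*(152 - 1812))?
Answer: 33*sqrt(3201) ≈ 1867.1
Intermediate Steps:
sqrt(H + (-243 - 1859)*(152 - 1812)) = sqrt(-3431 + (-243 - 1859)*(152 - 1812)) = sqrt(-3431 - 2102*(-1660)) = sqrt(-3431 + 3489320) = sqrt(3485889) = 33*sqrt(3201)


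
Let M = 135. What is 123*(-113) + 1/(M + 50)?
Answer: -2571314/185 ≈ -13899.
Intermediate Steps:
123*(-113) + 1/(M + 50) = 123*(-113) + 1/(135 + 50) = -13899 + 1/185 = -2571314/185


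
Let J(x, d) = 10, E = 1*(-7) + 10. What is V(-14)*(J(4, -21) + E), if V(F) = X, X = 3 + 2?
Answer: 65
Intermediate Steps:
E = 3 (E = -7 + 10 = 3)
X = 5
V(F) = 5
V(-14)*(J(4, -21) + E) = 5*(10 + 3) = 5*13 = 65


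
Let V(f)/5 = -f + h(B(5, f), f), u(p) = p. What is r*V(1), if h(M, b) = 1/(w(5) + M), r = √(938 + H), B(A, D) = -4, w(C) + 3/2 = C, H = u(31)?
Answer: -15*√969 ≈ -466.93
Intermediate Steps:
H = 31
w(C) = -3/2 + C
r = √969 (r = √(938 + 31) = √969 ≈ 31.129)
h(M, b) = 1/(7/2 + M) (h(M, b) = 1/((-3/2 + 5) + M) = 1/(7/2 + M))
V(f) = -10 - 5*f (V(f) = 5*(-f + 2/(7 + 2*(-4))) = 5*(-f + 2/(7 - 8)) = 5*(-f + 2/(-1)) = 5*(-f + 2*(-1)) = 5*(-f - 2) = 5*(-2 - f) = -10 - 5*f)
r*V(1) = √969*(-10 - 5*1) = √969*(-10 - 5) = √969*(-15) = -15*√969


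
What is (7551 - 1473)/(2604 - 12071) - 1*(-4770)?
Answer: 45151512/9467 ≈ 4769.4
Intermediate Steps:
(7551 - 1473)/(2604 - 12071) - 1*(-4770) = 6078/(-9467) + 4770 = 6078*(-1/9467) + 4770 = -6078/9467 + 4770 = 45151512/9467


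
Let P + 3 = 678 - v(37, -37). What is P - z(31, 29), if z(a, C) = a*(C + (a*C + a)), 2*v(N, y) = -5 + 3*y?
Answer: -28996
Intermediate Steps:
v(N, y) = -5/2 + 3*y/2 (v(N, y) = (-5 + 3*y)/2 = -5/2 + 3*y/2)
z(a, C) = a*(C + a + C*a) (z(a, C) = a*(C + (C*a + a)) = a*(C + (a + C*a)) = a*(C + a + C*a))
P = 733 (P = -3 + (678 - (-5/2 + (3/2)*(-37))) = -3 + (678 - (-5/2 - 111/2)) = -3 + (678 - 1*(-58)) = -3 + (678 + 58) = -3 + 736 = 733)
P - z(31, 29) = 733 - 31*(29 + 31 + 29*31) = 733 - 31*(29 + 31 + 899) = 733 - 31*959 = 733 - 1*29729 = 733 - 29729 = -28996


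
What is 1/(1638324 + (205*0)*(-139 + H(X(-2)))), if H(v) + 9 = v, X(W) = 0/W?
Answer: 1/1638324 ≈ 6.1038e-7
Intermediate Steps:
X(W) = 0
H(v) = -9 + v
1/(1638324 + (205*0)*(-139 + H(X(-2)))) = 1/(1638324 + (205*0)*(-139 + (-9 + 0))) = 1/(1638324 + 0*(-139 - 9)) = 1/(1638324 + 0*(-148)) = 1/(1638324 + 0) = 1/1638324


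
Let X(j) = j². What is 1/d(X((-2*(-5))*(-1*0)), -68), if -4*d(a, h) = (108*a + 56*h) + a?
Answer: 1/952 ≈ 0.0010504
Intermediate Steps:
d(a, h) = -14*h - 109*a/4 (d(a, h) = -((108*a + 56*h) + a)/4 = -((56*h + 108*a) + a)/4 = -(56*h + 109*a)/4 = -14*h - 109*a/4)
1/d(X((-2*(-5))*(-1*0)), -68) = 1/(-14*(-68) - 109*((-2*(-5))*(-1*0))²/4) = 1/(952 - 109*(10*0)²/4) = 1/(952 - 109/4*0²) = 1/(952 - 109/4*0) = 1/(952 + 0) = 1/952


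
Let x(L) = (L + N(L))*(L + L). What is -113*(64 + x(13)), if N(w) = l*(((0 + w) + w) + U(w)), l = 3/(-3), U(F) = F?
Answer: 69156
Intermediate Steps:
l = -1 (l = 3*(-1/3) = -1)
N(w) = -3*w (N(w) = -(((0 + w) + w) + w) = -((w + w) + w) = -(2*w + w) = -3*w)
x(L) = -4*L**2 (x(L) = (L - 3*L)*(L + L) = (-2*L)*(2*L) = -4*L**2)
-113*(64 + x(13)) = -113*(64 - 4*13**2) = -113*(64 - 4*169) = -113*(64 - 676) = -113*(-612) = 69156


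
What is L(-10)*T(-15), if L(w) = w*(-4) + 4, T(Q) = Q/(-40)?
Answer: 33/2 ≈ 16.500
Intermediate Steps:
T(Q) = -Q/40 (T(Q) = Q*(-1/40) = -Q/40)
L(w) = 4 - 4*w (L(w) = -4*w + 4 = 4 - 4*w)
L(-10)*T(-15) = (4 - 4*(-10))*(-1/40*(-15)) = (4 + 40)*(3/8) = 44*(3/8) = 33/2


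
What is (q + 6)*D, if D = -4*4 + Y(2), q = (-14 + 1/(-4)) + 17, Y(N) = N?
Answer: -245/2 ≈ -122.50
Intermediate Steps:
q = 11/4 (q = (-14 - ¼) + 17 = -57/4 + 17 = 11/4 ≈ 2.7500)
D = -14 (D = -4*4 + 2 = -16 + 2 = -14)
(q + 6)*D = (11/4 + 6)*(-14) = (35/4)*(-14) = -245/2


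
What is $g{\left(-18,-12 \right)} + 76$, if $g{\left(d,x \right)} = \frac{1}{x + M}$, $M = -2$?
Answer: $\frac{1063}{14} \approx 75.929$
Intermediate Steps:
$g{\left(d,x \right)} = \frac{1}{-2 + x}$ ($g{\left(d,x \right)} = \frac{1}{x - 2} = \frac{1}{-2 + x}$)
$g{\left(-18,-12 \right)} + 76 = \frac{1}{-2 - 12} + 76 = \frac{1}{-14} + 76 = - \frac{1}{14} + 76 = \frac{1063}{14}$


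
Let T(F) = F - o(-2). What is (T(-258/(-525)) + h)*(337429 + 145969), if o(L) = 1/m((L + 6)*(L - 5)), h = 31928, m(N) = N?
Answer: 5401965157331/350 ≈ 1.5434e+10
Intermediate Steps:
o(L) = 1/((-5 + L)*(6 + L)) (o(L) = 1/((L + 6)*(L - 5)) = 1/((6 + L)*(-5 + L)) = 1/((-5 + L)*(6 + L)))
T(F) = 1/28 + F (T(F) = F - 1/(-30 - 2 + (-2)**2) = F - 1/(-30 - 2 + 4) = F - 1/(-28) = F - 1*(-1/28) = F + 1/28 = 1/28 + F)
(T(-258/(-525)) + h)*(337429 + 145969) = ((1/28 - 258/(-525)) + 31928)*(337429 + 145969) = ((1/28 - 258*(-1/525)) + 31928)*483398 = ((1/28 + 86/175) + 31928)*483398 = (369/700 + 31928)*483398 = (22349969/700)*483398 = 5401965157331/350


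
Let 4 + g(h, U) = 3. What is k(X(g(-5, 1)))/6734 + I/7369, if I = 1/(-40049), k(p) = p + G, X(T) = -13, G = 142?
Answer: 38070612715/1987345359454 ≈ 0.019157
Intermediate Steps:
g(h, U) = -1 (g(h, U) = -4 + 3 = -1)
k(p) = 142 + p (k(p) = p + 142 = 142 + p)
I = -1/40049 ≈ -2.4969e-5
k(X(g(-5, 1)))/6734 + I/7369 = (142 - 13)/6734 - 1/40049/7369 = 129*(1/6734) - 1/40049*1/7369 = 129/6734 - 1/295121081 = 38070612715/1987345359454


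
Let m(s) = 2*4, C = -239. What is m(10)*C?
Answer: -1912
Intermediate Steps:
m(s) = 8
m(10)*C = 8*(-239) = -1912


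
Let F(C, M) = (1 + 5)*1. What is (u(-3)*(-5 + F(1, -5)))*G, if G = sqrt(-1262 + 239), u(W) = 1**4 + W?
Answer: -2*I*sqrt(1023) ≈ -63.969*I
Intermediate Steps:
u(W) = 1 + W
F(C, M) = 6 (F(C, M) = 6*1 = 6)
G = I*sqrt(1023) (G = sqrt(-1023) = I*sqrt(1023) ≈ 31.984*I)
(u(-3)*(-5 + F(1, -5)))*G = ((1 - 3)*(-5 + 6))*(I*sqrt(1023)) = (-2*1)*(I*sqrt(1023)) = -2*I*sqrt(1023)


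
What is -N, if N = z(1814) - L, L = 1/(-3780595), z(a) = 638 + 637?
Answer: -4820258626/3780595 ≈ -1275.0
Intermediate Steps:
z(a) = 1275
L = -1/3780595 ≈ -2.6451e-7
N = 4820258626/3780595 (N = 1275 - 1*(-1/3780595) = 1275 + 1/3780595 = 4820258626/3780595 ≈ 1275.0)
-N = -1*4820258626/3780595 = -4820258626/3780595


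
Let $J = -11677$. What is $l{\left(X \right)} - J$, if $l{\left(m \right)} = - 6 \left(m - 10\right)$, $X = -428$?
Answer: $14305$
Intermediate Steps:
$l{\left(m \right)} = 60 - 6 m$ ($l{\left(m \right)} = - 6 \left(-10 + m\right) = 60 - 6 m$)
$l{\left(X \right)} - J = \left(60 - -2568\right) - -11677 = \left(60 + 2568\right) + 11677 = 2628 + 11677 = 14305$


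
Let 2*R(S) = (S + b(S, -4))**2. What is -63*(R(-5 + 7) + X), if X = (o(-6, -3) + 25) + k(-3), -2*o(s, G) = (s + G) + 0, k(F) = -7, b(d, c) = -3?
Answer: -1449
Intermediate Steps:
R(S) = (-3 + S)**2/2 (R(S) = (S - 3)**2/2 = (-3 + S)**2/2)
o(s, G) = -G/2 - s/2 (o(s, G) = -((s + G) + 0)/2 = -((G + s) + 0)/2 = -(G + s)/2 = -G/2 - s/2)
X = 45/2 (X = ((-1/2*(-3) - 1/2*(-6)) + 25) - 7 = ((3/2 + 3) + 25) - 7 = (9/2 + 25) - 7 = 59/2 - 7 = 45/2 ≈ 22.500)
-63*(R(-5 + 7) + X) = -63*((-3 + (-5 + 7))**2/2 + 45/2) = -63*((-3 + 2)**2/2 + 45/2) = -63*((1/2)*(-1)**2 + 45/2) = -63*((1/2)*1 + 45/2) = -63*(1/2 + 45/2) = -63*23 = -1449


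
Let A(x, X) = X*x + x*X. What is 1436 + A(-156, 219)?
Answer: -66892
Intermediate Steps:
A(x, X) = 2*X*x (A(x, X) = X*x + X*x = 2*X*x)
1436 + A(-156, 219) = 1436 + 2*219*(-156) = 1436 - 68328 = -66892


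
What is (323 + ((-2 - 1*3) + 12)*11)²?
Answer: 160000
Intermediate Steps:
(323 + ((-2 - 1*3) + 12)*11)² = (323 + ((-2 - 3) + 12)*11)² = (323 + (-5 + 12)*11)² = (323 + 7*11)² = (323 + 77)² = 400² = 160000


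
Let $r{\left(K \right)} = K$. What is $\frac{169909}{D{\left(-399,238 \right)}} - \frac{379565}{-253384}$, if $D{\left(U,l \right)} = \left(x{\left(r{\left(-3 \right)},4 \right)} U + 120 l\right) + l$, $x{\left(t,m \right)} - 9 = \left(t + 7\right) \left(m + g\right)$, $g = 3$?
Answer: $\frac{48379416831}{3556244440} \approx 13.604$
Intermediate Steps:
$x{\left(t,m \right)} = 9 + \left(3 + m\right) \left(7 + t\right)$ ($x{\left(t,m \right)} = 9 + \left(t + 7\right) \left(m + 3\right) = 9 + \left(7 + t\right) \left(3 + m\right) = 9 + \left(3 + m\right) \left(7 + t\right)$)
$D{\left(U,l \right)} = 37 U + 121 l$ ($D{\left(U,l \right)} = \left(\left(30 + 3 \left(-3\right) + 7 \cdot 4 + 4 \left(-3\right)\right) U + 120 l\right) + l = \left(\left(30 - 9 + 28 - 12\right) U + 120 l\right) + l = \left(37 U + 120 l\right) + l = 37 U + 121 l$)
$\frac{169909}{D{\left(-399,238 \right)}} - \frac{379565}{-253384} = \frac{169909}{37 \left(-399\right) + 121 \cdot 238} - \frac{379565}{-253384} = \frac{169909}{-14763 + 28798} - - \frac{379565}{253384} = \frac{169909}{14035} + \frac{379565}{253384} = \frac{48379416831}{3556244440}$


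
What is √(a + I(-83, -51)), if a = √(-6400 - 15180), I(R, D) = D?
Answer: √(-51 + 2*I*√5395) ≈ 7.2285 + 10.161*I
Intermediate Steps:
a = 2*I*√5395 (a = √(-21580) = 2*I*√5395 ≈ 146.9*I)
√(a + I(-83, -51)) = √(2*I*√5395 - 51) = √(-51 + 2*I*√5395)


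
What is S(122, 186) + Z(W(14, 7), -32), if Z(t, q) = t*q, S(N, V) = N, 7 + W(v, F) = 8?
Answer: 90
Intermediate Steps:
W(v, F) = 1 (W(v, F) = -7 + 8 = 1)
Z(t, q) = q*t
S(122, 186) + Z(W(14, 7), -32) = 122 - 32*1 = 122 - 32 = 90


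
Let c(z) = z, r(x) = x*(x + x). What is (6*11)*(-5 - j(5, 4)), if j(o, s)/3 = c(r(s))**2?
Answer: -203082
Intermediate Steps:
r(x) = 2*x**2 (r(x) = x*(2*x) = 2*x**2)
j(o, s) = 12*s**4 (j(o, s) = 3*(2*s**2)**2 = 3*(4*s**4) = 12*s**4)
(6*11)*(-5 - j(5, 4)) = (6*11)*(-5 - 12*4**4) = 66*(-5 - 12*256) = 66*(-5 - 1*3072) = 66*(-5 - 3072) = 66*(-3077) = -203082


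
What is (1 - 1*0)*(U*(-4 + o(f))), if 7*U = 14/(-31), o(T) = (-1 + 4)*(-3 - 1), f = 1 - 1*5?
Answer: 32/31 ≈ 1.0323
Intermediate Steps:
f = -4 (f = 1 - 5 = -4)
o(T) = -12 (o(T) = 3*(-4) = -12)
U = -2/31 (U = (14/(-31))/7 = (14*(-1/31))/7 = (1/7)*(-14/31) = -2/31 ≈ -0.064516)
(1 - 1*0)*(U*(-4 + o(f))) = (1 - 1*0)*(-2*(-4 - 12)/31) = (1 + 0)*(-2/31*(-16)) = 1*(32/31) = 32/31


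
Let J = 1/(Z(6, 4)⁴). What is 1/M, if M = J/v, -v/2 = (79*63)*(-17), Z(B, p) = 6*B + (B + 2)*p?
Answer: 3618113683968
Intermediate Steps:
Z(B, p) = 6*B + p*(2 + B) (Z(B, p) = 6*B + (2 + B)*p = 6*B + p*(2 + B))
v = 169218 (v = -2*79*63*(-17) = -9954*(-17) = -2*(-84609) = 169218)
J = 1/21381376 (J = 1/((2*4 + 6*6 + 6*4)⁴) = 1/((8 + 36 + 24)⁴) = 1/(68⁴) = 1/21381376 ≈ 4.6770e-8)
M = 1/3618113683968 (M = (1/21381376)/169218 = (1/21381376)*(1/169218) = 1/3618113683968 ≈ 2.7639e-13)
1/M = 1/(1/3618113683968) = 3618113683968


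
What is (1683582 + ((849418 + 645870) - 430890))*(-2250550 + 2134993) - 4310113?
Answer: -317552634973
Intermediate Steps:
(1683582 + ((849418 + 645870) - 430890))*(-2250550 + 2134993) - 4310113 = (1683582 + (1495288 - 430890))*(-115557) - 4310113 = (1683582 + 1064398)*(-115557) - 4310113 = 2747980*(-115557) - 4310113 = -317548324860 - 4310113 = -317552634973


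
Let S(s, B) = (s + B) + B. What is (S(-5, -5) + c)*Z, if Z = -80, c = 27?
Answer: -960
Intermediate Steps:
S(s, B) = s + 2*B (S(s, B) = (B + s) + B = s + 2*B)
(S(-5, -5) + c)*Z = ((-5 + 2*(-5)) + 27)*(-80) = ((-5 - 10) + 27)*(-80) = (-15 + 27)*(-80) = 12*(-80) = -960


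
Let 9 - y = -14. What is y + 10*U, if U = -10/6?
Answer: 19/3 ≈ 6.3333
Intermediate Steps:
y = 23 (y = 9 - 1*(-14) = 9 + 14 = 23)
U = -5/3 (U = -10*⅙ = -5/3 ≈ -1.6667)
y + 10*U = 23 + 10*(-5/3) = 23 - 50/3 = 19/3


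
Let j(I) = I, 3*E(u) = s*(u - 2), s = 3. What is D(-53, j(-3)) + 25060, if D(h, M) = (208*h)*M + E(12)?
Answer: 58142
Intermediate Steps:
E(u) = -2 + u (E(u) = (3*(u - 2))/3 = (3*(-2 + u))/3 = (-6 + 3*u)/3 = -2 + u)
D(h, M) = 10 + 208*M*h (D(h, M) = (208*h)*M + (-2 + 12) = 208*M*h + 10 = 10 + 208*M*h)
D(-53, j(-3)) + 25060 = (10 + 208*(-3)*(-53)) + 25060 = (10 + 33072) + 25060 = 33082 + 25060 = 58142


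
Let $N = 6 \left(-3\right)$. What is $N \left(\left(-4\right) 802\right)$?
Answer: $57744$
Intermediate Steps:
$N = -18$
$N \left(\left(-4\right) 802\right) = - 18 \left(\left(-4\right) 802\right) = \left(-18\right) \left(-3208\right) = 57744$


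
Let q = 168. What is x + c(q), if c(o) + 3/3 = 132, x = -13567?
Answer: -13436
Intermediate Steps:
c(o) = 131 (c(o) = -1 + 132 = 131)
x + c(q) = -13567 + 131 = -13436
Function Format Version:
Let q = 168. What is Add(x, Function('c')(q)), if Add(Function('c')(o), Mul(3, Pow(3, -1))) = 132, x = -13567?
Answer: -13436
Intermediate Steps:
Function('c')(o) = 131 (Function('c')(o) = Add(-1, 132) = 131)
Add(x, Function('c')(q)) = Add(-13567, 131) = -13436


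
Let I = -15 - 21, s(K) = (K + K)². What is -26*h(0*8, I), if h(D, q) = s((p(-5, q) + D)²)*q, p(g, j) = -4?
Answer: 958464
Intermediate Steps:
s(K) = 4*K² (s(K) = (2*K)² = 4*K²)
I = -36
h(D, q) = 4*q*(-4 + D)⁴ (h(D, q) = (4*((-4 + D)²)²)*q = (4*(-4 + D)⁴)*q = 4*q*(-4 + D)⁴)
-26*h(0*8, I) = -104*(-36)*(-4 + 0*8)⁴ = -104*(-36)*(-4 + 0)⁴ = -104*(-36)*(-4)⁴ = -104*(-36)*256 = -26*(-36864) = 958464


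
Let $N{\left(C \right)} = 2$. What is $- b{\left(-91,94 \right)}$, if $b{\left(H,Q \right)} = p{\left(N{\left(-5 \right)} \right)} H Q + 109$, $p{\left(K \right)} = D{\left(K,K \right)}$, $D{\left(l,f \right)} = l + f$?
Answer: $34107$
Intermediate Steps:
$D{\left(l,f \right)} = f + l$
$p{\left(K \right)} = 2 K$ ($p{\left(K \right)} = K + K = 2 K$)
$b{\left(H,Q \right)} = 109 + 4 H Q$ ($b{\left(H,Q \right)} = 2 \cdot 2 H Q + 109 = 4 H Q + 109 = 109 + 4 H Q$)
$- b{\left(-91,94 \right)} = - (109 + 4 \left(-91\right) 94) = - (109 - 34216) = \left(-1\right) \left(-34107\right) = 34107$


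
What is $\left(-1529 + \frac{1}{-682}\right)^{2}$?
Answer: $\frac{1087388042841}{465124} \approx 2.3378 \cdot 10^{6}$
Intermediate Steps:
$\left(-1529 + \frac{1}{-682}\right)^{2} = \left(-1529 - \frac{1}{682}\right)^{2} = \left(- \frac{1042779}{682}\right)^{2} = \frac{1087388042841}{465124}$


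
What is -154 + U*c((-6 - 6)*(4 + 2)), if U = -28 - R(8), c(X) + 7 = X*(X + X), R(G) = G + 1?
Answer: -383511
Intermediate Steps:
R(G) = 1 + G
c(X) = -7 + 2*X² (c(X) = -7 + X*(X + X) = -7 + X*(2*X) = -7 + 2*X²)
U = -37 (U = -28 - (1 + 8) = -28 - 1*9 = -28 - 9 = -37)
-154 + U*c((-6 - 6)*(4 + 2)) = -154 - 37*(-7 + 2*((-6 - 6)*(4 + 2))²) = -154 - 37*(-7 + 2*(-12*6)²) = -154 - 37*(-7 + 2*(-72)²) = -154 - 37*(-7 + 2*5184) = -154 - 37*(-7 + 10368) = -154 - 37*10361 = -154 - 383357 = -383511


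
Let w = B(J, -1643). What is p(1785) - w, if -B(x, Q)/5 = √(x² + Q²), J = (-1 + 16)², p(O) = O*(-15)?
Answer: -26775 + 5*√2750074 ≈ -18483.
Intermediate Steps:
p(O) = -15*O
J = 225 (J = 15² = 225)
B(x, Q) = -5*√(Q² + x²) (B(x, Q) = -5*√(x² + Q²) = -5*√(Q² + x²))
w = -5*√2750074 (w = -5*√((-1643)² + 225²) = -5*√(2699449 + 50625) = -5*√2750074 ≈ -8291.7)
p(1785) - w = -15*1785 - (-5)*√2750074 = -26775 + 5*√2750074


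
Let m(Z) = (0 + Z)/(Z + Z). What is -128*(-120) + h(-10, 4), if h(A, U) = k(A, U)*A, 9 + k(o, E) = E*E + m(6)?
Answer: 15285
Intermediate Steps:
m(Z) = 1/2 (m(Z) = Z/((2*Z)) = Z*(1/(2*Z)) = 1/2)
k(o, E) = -17/2 + E**2 (k(o, E) = -9 + (E*E + 1/2) = -9 + (E**2 + 1/2) = -9 + (1/2 + E**2) = -17/2 + E**2)
h(A, U) = A*(-17/2 + U**2) (h(A, U) = (-17/2 + U**2)*A = A*(-17/2 + U**2))
-128*(-120) + h(-10, 4) = -128*(-120) + (1/2)*(-10)*(-17 + 2*4**2) = 15360 + (1/2)*(-10)*(-17 + 2*16) = 15360 + (1/2)*(-10)*(-17 + 32) = 15360 + (1/2)*(-10)*15 = 15360 - 75 = 15285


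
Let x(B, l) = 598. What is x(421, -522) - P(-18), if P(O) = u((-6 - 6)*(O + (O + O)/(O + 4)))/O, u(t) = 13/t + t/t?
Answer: 13951531/23328 ≈ 598.06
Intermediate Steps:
u(t) = 1 + 13/t (u(t) = 13/t + 1 = 1 + 13/t)
P(O) = (13 - 12*O - 24*O/(4 + O))/(O*(-12*O - 24*O/(4 + O))) (P(O) = ((13 + (-6 - 6)*(O + (O + O)/(O + 4)))/(((-6 - 6)*(O + (O + O)/(O + 4)))))/O = ((13 - 12*(O + (2*O)/(4 + O)))/((-12*(O + (2*O)/(4 + O)))))/O = ((13 - 12*(O + 2*O/(4 + O)))/((-12*(O + 2*O/(4 + O)))))/O = ((13 + (-12*O - 24*O/(4 + O)))/(-12*O - 24*O/(4 + O)))/O = ((13 - 12*O - 24*O/(4 + O))/(-12*O - 24*O/(4 + O)))/O = (13 - 12*O - 24*O/(4 + O))/(O*(-12*O - 24*O/(4 + O))))
x(421, -522) - P(-18) = 598 - (-52 + 12*(-18)² + 59*(-18))/(12*(-18)²*(6 - 18)) = 598 - (-52 + 12*324 - 1062)/(12*324*(-12)) = 598 - (-1)*(-52 + 3888 - 1062)/(12*324*12) = 598 - (-1)*2774/(12*324*12) = 598 - 1*(-1387/23328) = 598 + 1387/23328 = 13951531/23328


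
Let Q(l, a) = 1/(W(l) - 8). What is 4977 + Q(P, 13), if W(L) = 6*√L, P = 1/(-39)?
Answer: 1050121/211 - I*√39/422 ≈ 4976.9 - 0.014799*I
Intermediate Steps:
P = -1/39 ≈ -0.025641
Q(l, a) = 1/(-8 + 6*√l) (Q(l, a) = 1/(6*√l - 8) = 1/(-8 + 6*√l))
4977 + Q(P, 13) = 4977 + 1/(2*(-4 + 3*√(-1/39))) = 4977 + 1/(2*(-4 + 3*(I*√39/39))) = 4977 + 1/(2*(-4 + I*√39/13))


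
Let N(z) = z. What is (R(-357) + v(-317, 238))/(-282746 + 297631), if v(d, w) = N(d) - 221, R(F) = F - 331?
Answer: -1226/14885 ≈ -0.082365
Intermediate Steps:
R(F) = -331 + F
v(d, w) = -221 + d (v(d, w) = d - 221 = -221 + d)
(R(-357) + v(-317, 238))/(-282746 + 297631) = ((-331 - 357) + (-221 - 317))/(-282746 + 297631) = (-688 - 538)/14885 = -1226*1/14885 = -1226/14885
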